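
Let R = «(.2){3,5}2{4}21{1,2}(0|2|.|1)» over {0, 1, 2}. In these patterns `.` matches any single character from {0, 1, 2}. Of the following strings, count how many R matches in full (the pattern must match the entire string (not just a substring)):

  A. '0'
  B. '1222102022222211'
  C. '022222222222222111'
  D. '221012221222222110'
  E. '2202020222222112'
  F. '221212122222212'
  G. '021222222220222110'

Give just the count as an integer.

A → no match
B → no match
C → match
D → no match
E → match
F → match
G → no match
Total matched: 3

3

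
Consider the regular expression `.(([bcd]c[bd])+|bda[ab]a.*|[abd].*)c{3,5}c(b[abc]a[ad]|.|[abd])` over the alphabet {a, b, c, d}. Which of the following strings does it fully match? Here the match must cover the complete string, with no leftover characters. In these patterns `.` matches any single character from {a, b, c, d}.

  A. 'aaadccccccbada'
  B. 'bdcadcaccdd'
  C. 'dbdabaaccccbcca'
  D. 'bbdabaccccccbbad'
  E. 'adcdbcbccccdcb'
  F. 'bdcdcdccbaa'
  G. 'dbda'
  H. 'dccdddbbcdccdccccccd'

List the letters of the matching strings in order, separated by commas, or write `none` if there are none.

A → no match
B → no match
C → no match
D → match
E → no match
F → no match
G → no match
H → no match

D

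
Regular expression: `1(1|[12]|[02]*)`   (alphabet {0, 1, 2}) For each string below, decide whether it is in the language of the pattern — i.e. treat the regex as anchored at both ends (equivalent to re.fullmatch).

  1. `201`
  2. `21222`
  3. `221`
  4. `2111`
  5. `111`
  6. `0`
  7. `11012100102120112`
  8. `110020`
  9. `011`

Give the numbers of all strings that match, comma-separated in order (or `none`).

1 → no match — must start with `1`
2 → no match — must start with `1`
3 → no match — must start with `1`
4 → no match — must start with `1`
5 → no match
6 → no match — must start with `1`
7 → no match
8 → no match
9 → no match — must start with `1`

none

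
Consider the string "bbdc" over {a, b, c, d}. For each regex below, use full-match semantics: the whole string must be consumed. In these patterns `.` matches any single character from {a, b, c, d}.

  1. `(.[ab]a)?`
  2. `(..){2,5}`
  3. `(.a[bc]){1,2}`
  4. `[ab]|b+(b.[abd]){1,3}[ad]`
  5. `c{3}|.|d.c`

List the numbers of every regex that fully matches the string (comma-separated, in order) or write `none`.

2

1 → no match
2 → match
3 → no match
4 → no match
5 → no match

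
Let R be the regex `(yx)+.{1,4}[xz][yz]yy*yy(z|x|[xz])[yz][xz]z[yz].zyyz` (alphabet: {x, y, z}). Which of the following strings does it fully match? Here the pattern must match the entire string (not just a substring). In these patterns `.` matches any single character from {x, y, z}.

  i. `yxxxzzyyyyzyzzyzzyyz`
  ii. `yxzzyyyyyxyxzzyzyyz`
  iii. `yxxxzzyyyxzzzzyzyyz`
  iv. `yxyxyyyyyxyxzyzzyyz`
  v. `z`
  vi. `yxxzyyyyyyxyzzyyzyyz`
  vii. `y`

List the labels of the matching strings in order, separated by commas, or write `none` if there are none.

i → match
ii → match
iii → match
iv → match
v → no match — must start with `yx`
vi → match
vii → no match — must start with `yx`

i, ii, iii, iv, vi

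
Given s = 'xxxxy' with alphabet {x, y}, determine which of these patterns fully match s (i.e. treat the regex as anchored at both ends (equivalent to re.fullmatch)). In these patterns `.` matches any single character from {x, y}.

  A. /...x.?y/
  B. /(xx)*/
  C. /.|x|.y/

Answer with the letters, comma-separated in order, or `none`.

A → match
B → no match
C → no match

A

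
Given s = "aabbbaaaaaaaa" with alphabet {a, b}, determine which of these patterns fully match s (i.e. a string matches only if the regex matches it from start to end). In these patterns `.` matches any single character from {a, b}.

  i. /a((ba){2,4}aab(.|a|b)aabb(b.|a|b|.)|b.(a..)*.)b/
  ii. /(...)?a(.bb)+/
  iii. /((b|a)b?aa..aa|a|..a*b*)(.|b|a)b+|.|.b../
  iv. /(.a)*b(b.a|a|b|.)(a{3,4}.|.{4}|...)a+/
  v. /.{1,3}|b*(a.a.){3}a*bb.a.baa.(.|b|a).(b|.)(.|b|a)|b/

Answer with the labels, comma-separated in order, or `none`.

iv

i → no match — must end with "b"
ii → no match — must end with "bb"
iii → no match
iv → match
v → no match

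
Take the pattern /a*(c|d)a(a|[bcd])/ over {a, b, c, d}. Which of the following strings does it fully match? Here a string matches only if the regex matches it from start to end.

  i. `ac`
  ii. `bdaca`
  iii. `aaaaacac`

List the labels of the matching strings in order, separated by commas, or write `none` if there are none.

iii

i → no match
ii → no match
iii → match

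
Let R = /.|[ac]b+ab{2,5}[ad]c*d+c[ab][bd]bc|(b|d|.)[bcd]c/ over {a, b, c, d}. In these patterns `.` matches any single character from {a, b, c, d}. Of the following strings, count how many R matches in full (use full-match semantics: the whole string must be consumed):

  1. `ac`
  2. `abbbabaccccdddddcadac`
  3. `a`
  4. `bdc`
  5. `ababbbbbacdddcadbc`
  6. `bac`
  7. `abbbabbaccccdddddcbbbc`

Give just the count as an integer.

1. `ac` → no match
2 → no match
3. `a` → match
4. `bdc` → match
5 → match
6. `bac` → no match
7 → match
Total matched: 4

4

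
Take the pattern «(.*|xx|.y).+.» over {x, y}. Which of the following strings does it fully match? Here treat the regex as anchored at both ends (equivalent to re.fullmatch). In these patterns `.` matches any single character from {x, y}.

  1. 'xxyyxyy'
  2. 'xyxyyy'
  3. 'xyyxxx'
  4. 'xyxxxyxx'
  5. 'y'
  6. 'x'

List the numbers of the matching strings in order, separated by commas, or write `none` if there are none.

1, 2, 3, 4

1 → match
2 → match
3 → match
4 → match
5 → no match
6 → no match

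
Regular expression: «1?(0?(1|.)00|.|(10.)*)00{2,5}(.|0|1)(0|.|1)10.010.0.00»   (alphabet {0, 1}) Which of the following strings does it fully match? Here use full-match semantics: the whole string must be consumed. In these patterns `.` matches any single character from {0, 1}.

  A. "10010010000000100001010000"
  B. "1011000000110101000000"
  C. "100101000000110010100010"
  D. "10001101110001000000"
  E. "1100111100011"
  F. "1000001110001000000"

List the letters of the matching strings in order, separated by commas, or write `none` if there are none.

A → no match
B → match
C → no match — must end with "00"
D → no match
E → no match — must end with "00"
F → match

B, F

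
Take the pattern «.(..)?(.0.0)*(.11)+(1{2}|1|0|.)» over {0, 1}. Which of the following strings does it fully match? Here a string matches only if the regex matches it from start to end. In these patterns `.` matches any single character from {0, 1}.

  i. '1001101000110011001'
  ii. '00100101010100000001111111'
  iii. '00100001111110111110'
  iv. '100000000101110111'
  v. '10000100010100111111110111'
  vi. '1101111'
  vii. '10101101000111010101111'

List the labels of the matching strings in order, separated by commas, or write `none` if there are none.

ii, iii, iv, v, vi

i → no match
ii → match
iii → match
iv → match
v → match
vi → match
vii → no match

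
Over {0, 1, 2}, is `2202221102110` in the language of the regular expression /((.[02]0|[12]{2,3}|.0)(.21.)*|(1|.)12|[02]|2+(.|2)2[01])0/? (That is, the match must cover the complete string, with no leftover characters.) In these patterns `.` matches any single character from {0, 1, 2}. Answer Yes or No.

No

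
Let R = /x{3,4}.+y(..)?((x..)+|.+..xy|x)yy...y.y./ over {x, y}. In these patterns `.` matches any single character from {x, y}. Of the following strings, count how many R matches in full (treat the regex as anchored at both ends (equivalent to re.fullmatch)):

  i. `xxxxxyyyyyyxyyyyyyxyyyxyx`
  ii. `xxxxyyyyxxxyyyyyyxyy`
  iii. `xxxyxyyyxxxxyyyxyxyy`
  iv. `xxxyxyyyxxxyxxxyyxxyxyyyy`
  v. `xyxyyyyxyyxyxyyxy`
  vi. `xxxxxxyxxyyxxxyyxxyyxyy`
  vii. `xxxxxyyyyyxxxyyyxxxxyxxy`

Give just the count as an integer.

2

i → no match
ii → match
iii → no match
iv → no match
v → no match
vi → match
vii → no match
Total matched: 2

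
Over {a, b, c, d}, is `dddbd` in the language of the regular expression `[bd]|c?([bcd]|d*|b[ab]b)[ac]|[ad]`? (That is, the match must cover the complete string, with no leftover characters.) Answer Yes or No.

No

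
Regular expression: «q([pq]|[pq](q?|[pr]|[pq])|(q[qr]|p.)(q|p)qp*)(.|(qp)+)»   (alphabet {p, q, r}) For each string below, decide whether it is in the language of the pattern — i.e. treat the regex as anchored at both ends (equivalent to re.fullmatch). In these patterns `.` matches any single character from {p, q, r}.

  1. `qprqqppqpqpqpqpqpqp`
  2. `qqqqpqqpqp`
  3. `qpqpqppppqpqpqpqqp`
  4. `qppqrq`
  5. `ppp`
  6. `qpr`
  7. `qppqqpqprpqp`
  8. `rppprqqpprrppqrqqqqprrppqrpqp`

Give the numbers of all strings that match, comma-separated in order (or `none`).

1, 6

1 → match
2 → no match
3 → no match
4 → no match
5 → no match — must start with `q`
6 → match
7 → no match
8 → no match — must start with `q`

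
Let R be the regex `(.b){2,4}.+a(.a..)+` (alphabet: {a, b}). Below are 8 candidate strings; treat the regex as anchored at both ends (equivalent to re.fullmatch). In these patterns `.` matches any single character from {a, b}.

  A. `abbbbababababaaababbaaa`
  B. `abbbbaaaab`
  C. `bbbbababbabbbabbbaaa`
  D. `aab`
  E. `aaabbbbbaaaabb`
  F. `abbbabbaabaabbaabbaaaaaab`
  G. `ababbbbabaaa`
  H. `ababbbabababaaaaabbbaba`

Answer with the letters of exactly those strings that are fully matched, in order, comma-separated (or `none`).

B, F, G, H

A → no match
B → match
C → no match
D → no match
E → no match
F → match
G → match
H → match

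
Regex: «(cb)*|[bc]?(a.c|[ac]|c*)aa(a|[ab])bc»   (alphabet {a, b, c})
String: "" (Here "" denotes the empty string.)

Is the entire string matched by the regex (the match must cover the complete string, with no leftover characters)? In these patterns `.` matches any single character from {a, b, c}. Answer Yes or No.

Yes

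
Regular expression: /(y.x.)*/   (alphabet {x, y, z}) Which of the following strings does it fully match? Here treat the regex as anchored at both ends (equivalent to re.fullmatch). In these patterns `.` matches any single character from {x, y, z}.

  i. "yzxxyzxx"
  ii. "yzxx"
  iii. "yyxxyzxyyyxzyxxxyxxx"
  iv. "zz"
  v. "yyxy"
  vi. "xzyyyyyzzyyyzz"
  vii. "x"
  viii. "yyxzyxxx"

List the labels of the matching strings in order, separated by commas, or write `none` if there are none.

i, ii, iii, v, viii

i → match
ii → match
iii → match
iv → no match
v → match
vi → no match
vii → no match
viii → match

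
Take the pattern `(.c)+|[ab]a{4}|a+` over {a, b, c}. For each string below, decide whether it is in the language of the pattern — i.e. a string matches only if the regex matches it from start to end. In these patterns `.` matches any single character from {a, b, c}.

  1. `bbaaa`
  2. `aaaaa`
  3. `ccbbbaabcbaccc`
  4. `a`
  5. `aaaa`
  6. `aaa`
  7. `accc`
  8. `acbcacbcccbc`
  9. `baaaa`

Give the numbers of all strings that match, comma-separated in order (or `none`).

1 → no match
2 → match
3 → no match
4 → match
5 → match
6 → match
7 → match
8 → match
9 → match

2, 4, 5, 6, 7, 8, 9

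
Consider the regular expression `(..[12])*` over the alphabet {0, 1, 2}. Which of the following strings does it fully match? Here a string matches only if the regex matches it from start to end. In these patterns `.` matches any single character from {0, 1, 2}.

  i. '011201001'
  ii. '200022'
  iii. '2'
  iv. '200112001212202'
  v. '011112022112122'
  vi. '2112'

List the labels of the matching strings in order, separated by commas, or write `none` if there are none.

i → match
ii → no match
iii → no match
iv → no match
v → match
vi → no match

i, v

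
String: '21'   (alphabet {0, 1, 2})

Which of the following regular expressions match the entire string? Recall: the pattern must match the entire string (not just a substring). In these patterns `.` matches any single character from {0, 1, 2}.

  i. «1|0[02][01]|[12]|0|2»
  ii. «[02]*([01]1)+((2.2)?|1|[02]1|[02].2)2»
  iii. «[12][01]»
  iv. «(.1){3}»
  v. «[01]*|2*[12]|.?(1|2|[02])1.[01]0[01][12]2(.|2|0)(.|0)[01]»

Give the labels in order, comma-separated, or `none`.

iii, v

i → no match
ii → no match — must end with '2'
iii → match
iv → no match
v → match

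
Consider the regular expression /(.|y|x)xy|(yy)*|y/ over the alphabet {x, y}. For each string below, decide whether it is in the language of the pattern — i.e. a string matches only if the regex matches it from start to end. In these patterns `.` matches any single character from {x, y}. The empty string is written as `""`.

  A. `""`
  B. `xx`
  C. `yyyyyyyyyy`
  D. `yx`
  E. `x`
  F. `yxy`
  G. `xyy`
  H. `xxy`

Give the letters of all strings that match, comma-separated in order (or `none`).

A, C, F, H

A → match
B → no match
C → match
D → no match
E → no match
F → match
G → no match
H → match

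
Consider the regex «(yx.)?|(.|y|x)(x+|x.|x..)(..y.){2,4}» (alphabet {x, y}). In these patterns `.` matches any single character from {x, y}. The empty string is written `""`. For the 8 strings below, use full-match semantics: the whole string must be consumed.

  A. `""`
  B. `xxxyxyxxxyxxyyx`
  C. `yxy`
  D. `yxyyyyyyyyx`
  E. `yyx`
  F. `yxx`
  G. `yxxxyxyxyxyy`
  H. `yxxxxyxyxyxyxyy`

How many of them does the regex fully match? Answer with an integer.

7

A. `""` → match
B → match
C. `yxy` → match
D. `yxyyyyyyyyx` → match
E. `yyx` → no match
F. `yxx` → match
G. `yxxxyxyxyxyy` → match
H → match
Total matched: 7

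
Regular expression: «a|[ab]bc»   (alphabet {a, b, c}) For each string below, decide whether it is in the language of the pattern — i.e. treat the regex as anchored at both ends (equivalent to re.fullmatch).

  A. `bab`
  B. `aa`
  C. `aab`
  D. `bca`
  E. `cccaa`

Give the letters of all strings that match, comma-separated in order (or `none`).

none

A. `bab` → no match
B. `aa` → no match
C. `aab` → no match
D. `bca` → no match
E. `cccaa` → no match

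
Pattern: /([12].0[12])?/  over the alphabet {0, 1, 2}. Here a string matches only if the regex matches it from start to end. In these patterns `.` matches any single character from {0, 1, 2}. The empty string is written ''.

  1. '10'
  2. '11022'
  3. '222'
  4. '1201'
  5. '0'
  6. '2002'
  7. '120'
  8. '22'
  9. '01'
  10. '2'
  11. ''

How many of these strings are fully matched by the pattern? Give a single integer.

1 → no match
2 → no match
3 → no match
4 → match
5 → no match
6 → match
7 → no match
8 → no match
9 → no match
10 → no match
11 → match
Total matched: 3

3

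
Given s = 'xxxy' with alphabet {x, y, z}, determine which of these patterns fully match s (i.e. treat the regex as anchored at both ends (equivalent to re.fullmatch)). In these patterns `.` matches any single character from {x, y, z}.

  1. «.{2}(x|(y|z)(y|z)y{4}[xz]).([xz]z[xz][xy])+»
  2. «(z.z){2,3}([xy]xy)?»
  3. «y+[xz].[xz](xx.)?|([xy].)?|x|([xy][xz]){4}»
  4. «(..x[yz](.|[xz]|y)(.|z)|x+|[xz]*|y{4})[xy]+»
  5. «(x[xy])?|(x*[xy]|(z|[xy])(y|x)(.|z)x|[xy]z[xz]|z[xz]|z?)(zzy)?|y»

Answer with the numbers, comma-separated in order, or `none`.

1 → no match
2 → no match — must start with 'z'
3 → no match
4 → match
5 → match

4, 5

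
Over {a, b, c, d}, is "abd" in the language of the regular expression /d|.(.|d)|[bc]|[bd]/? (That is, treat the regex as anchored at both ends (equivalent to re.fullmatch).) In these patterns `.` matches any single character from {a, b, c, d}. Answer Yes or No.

No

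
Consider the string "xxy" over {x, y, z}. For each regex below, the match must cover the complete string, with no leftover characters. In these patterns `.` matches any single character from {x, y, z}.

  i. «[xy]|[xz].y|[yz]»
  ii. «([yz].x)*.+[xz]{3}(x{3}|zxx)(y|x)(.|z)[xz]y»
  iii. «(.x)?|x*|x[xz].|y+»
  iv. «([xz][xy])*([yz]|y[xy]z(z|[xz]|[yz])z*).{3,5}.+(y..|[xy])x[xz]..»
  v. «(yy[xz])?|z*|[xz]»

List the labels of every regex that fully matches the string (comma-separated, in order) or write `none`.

i, iii

i → match
ii → no match
iii → match
iv → no match
v → no match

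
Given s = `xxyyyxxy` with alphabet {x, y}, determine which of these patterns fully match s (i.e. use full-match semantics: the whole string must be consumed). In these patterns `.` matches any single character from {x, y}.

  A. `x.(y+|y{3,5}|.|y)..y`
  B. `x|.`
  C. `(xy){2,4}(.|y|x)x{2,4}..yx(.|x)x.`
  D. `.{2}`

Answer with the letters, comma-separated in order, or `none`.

A

A → match
B → no match
C → no match — must start with `xy`
D → no match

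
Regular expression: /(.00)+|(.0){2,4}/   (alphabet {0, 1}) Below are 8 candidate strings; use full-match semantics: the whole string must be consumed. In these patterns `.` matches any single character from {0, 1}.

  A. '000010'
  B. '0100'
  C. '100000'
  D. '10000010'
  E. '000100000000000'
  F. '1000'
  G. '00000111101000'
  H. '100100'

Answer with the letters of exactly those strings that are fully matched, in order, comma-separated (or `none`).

A, C, D, E, F, H

A. '000010' → match
B. '0100' → no match
C. '100000' → match
D. '10000010' → match
E → match
F. '1000' → match
G → no match
H. '100100' → match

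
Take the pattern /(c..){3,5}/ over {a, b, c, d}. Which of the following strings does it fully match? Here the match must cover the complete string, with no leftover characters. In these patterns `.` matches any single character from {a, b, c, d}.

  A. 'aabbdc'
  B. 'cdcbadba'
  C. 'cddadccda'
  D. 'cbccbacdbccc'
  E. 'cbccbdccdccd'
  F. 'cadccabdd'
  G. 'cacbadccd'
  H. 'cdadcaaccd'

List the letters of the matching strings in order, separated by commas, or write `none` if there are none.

A → no match — must start with 'c'
B → no match
C → no match
D → match
E → match
F → no match
G → no match
H → no match

D, E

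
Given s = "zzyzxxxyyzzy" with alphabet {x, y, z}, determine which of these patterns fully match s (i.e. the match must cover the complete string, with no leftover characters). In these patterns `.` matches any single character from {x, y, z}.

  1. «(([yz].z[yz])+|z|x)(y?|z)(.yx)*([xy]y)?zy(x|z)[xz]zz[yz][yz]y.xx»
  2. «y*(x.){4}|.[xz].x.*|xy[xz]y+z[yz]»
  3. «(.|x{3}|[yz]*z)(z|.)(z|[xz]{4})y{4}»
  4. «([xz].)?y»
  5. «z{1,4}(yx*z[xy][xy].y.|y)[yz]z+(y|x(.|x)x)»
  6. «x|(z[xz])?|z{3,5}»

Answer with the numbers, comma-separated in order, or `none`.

5

1 → no match — must end with "xx"
2 → no match
3 → no match
4 → no match
5 → match
6 → no match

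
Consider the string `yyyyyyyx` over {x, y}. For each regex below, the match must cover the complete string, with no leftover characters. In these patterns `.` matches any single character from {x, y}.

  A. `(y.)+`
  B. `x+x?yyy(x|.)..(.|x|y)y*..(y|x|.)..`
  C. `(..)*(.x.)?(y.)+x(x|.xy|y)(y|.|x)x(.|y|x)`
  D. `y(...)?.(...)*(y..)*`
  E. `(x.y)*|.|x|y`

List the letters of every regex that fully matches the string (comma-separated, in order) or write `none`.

A → match
B → no match — must start with `x`
C → no match
D → match
E → no match

A, D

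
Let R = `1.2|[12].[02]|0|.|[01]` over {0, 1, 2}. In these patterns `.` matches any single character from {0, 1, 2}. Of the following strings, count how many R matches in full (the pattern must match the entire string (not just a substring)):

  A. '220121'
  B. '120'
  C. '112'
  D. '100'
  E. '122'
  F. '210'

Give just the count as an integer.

A → no match
B → match
C → match
D → match
E → match
F → match
Total matched: 5

5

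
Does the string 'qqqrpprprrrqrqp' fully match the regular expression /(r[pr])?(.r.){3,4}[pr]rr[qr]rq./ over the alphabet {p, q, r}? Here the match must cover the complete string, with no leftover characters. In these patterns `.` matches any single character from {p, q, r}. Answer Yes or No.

No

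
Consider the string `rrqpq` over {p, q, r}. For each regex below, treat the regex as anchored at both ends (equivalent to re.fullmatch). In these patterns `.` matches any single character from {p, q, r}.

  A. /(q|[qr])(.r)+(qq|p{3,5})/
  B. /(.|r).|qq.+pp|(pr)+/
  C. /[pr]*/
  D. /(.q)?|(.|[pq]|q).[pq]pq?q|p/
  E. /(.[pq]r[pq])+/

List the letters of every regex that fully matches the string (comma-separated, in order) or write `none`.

A → no match
B → no match
C → no match
D → match
E → no match

D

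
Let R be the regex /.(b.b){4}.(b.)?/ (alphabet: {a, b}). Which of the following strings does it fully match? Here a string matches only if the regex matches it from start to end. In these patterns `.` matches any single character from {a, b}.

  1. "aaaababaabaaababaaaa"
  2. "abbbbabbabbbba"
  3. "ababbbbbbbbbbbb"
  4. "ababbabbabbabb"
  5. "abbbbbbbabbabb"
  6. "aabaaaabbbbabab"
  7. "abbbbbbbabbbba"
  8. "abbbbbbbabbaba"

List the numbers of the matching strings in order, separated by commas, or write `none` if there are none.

1 → no match
2 → match
3 → no match
4 → match
5 → match
6 → no match
7 → match
8 → match

2, 4, 5, 7, 8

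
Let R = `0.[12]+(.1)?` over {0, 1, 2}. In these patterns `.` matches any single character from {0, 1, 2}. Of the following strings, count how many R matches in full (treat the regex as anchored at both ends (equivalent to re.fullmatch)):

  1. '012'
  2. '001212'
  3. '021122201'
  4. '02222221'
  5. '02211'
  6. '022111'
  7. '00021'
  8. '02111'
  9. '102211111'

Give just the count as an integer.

1 → match
2 → match
3 → match
4 → match
5 → match
6 → match
7 → no match
8 → match
9 → no match — must start with '0'
Total matched: 7

7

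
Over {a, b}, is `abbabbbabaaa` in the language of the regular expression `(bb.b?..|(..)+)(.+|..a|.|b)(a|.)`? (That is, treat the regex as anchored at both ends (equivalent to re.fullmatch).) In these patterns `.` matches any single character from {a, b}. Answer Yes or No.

Yes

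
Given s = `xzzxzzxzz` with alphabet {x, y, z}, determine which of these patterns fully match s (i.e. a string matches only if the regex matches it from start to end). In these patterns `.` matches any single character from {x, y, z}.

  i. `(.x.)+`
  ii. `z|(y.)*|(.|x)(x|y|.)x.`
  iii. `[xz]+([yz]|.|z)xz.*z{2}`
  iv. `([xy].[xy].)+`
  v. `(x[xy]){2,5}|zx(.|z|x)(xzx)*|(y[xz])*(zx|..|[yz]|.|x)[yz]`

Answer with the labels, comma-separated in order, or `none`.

i → no match
ii → no match
iii → match
iv → no match
v → no match

iii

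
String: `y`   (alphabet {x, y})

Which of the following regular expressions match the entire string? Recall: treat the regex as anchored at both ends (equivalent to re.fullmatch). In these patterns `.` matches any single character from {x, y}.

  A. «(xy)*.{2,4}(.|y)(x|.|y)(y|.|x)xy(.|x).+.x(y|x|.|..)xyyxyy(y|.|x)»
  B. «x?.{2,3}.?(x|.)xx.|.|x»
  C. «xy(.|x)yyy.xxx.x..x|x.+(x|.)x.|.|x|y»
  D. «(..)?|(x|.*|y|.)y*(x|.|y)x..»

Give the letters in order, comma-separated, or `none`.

A → no match
B → match
C → match
D → no match

B, C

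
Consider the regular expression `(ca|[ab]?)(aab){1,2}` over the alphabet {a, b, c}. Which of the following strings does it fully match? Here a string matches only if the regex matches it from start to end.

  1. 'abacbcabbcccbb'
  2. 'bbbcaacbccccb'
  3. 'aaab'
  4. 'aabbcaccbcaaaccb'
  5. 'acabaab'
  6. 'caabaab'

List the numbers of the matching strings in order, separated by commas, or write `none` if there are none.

1 → no match — must end with 'aab'
2 → no match — must end with 'aab'
3 → match
4 → no match — must end with 'aab'
5 → no match
6 → no match

3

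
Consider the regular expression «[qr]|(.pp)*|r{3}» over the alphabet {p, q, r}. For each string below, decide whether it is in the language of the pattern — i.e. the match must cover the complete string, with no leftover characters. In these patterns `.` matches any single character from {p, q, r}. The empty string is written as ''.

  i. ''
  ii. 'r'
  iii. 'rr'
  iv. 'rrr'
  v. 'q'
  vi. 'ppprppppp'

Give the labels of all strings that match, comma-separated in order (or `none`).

i, ii, iv, v, vi

i → match
ii → match
iii → no match
iv → match
v → match
vi → match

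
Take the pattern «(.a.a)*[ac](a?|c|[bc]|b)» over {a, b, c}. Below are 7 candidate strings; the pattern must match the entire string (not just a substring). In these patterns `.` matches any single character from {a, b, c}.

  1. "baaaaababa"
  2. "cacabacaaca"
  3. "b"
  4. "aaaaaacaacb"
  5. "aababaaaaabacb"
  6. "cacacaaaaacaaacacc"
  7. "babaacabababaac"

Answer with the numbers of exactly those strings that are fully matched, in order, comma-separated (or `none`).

1 → no match
2 → no match
3 → no match
4 → no match
5 → match
6 → match
7 → no match

5, 6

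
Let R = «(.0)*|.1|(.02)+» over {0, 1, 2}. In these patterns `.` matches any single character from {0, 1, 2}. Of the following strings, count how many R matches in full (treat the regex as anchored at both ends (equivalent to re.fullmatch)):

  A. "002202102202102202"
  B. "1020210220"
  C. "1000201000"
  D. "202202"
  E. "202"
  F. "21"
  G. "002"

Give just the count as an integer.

A → match
B. "1020210220" → no match
C. "1000201000" → match
D. "202202" → match
E. "202" → match
F. "21" → match
G. "002" → match
Total matched: 6

6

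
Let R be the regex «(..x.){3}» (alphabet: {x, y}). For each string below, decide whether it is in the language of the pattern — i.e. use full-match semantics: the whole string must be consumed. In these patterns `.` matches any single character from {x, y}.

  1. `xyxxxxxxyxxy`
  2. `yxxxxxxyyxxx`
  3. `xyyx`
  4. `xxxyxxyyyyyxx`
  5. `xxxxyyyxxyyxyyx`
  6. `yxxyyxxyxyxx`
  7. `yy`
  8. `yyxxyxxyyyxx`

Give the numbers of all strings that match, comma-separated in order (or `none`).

1, 2, 6, 8

1 → match
2 → match
3 → no match
4 → no match
5 → no match
6 → match
7 → no match
8 → match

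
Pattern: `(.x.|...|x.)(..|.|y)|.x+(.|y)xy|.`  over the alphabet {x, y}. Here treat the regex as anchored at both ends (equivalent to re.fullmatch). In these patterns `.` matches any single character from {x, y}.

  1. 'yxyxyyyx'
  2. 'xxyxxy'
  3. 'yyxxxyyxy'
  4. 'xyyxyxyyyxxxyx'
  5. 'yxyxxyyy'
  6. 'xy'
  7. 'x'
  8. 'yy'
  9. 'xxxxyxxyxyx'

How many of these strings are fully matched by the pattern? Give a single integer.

1

1 → no match
2 → no match
3 → no match
4 → no match
5 → no match
6 → no match
7 → match
8 → no match
9 → no match
Total matched: 1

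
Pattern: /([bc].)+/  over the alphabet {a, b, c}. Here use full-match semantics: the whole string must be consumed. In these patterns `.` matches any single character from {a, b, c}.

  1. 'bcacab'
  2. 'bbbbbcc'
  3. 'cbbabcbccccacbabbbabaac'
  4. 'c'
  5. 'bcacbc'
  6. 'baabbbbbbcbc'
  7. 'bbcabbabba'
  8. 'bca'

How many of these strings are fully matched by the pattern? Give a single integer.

0

1 → no match
2 → no match
3 → no match
4 → no match
5 → no match
6 → no match
7 → no match
8 → no match
Total matched: 0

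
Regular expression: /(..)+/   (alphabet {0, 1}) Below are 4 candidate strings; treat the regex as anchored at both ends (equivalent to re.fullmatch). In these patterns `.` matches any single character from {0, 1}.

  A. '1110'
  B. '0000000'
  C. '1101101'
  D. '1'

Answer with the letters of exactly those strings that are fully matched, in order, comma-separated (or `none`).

A. '1110' → match
B. '0000000' → no match
C. '1101101' → no match
D. '1' → no match

A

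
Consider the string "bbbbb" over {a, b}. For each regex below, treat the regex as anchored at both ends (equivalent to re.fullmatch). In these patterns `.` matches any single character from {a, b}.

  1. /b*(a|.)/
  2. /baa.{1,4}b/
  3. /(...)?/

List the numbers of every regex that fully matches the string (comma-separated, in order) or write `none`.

1

1 → match
2 → no match — must start with "baa"
3 → no match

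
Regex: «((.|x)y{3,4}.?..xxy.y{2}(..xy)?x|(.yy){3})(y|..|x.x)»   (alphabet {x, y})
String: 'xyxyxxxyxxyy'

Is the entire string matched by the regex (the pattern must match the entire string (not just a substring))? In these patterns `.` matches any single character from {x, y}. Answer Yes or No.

No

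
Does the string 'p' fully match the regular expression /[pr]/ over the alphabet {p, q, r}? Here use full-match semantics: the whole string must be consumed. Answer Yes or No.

Yes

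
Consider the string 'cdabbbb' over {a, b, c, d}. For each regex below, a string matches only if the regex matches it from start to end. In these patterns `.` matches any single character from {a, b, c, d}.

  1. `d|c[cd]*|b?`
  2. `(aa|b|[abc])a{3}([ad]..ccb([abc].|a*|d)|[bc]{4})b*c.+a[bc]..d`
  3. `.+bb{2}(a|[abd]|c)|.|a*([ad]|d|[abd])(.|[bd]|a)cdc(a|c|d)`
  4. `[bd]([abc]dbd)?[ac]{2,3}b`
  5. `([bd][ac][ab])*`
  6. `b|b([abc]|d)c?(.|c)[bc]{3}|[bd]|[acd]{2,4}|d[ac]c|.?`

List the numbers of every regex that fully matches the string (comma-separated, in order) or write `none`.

1 → no match
2 → no match — must end with 'd'
3 → match
4 → no match
5 → no match
6 → no match

3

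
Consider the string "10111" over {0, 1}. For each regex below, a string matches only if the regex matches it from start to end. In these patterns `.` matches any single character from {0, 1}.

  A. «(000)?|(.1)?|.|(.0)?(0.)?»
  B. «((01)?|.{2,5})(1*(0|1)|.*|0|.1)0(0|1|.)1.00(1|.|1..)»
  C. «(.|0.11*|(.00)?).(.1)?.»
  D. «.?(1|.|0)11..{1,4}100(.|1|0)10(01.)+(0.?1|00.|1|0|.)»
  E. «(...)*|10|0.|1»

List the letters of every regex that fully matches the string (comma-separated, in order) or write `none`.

A → no match
B → no match
C → match
D → no match
E → no match

C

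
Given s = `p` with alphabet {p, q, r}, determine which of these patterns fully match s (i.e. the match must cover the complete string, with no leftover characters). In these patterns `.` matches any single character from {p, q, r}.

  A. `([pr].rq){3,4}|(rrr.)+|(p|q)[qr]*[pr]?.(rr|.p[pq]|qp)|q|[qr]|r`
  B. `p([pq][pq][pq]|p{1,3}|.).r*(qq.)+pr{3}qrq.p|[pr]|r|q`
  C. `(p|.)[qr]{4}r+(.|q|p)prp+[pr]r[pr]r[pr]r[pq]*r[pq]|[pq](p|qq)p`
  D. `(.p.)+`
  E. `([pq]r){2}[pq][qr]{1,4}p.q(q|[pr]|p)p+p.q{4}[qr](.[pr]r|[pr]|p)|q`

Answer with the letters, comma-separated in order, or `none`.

A → no match
B → match
C → no match
D → no match
E → no match

B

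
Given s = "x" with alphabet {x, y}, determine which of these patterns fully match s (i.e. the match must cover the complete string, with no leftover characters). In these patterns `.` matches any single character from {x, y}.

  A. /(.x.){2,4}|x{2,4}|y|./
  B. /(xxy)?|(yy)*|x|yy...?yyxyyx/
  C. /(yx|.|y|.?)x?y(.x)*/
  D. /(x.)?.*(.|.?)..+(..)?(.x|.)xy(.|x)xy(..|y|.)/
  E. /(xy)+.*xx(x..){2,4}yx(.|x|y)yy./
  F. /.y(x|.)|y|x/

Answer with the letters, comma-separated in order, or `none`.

A → match
B → match
C → no match
D → no match
E → no match — must start with "xy"
F → match

A, B, F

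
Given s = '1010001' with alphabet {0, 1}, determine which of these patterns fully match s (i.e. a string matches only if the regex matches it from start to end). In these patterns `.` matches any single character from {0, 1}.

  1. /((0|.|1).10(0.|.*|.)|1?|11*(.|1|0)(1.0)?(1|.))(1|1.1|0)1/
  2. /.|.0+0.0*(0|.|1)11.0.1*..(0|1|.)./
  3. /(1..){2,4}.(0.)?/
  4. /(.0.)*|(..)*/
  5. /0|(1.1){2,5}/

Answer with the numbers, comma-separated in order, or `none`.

1 → match
2 → no match
3 → no match
4 → no match
5 → no match

1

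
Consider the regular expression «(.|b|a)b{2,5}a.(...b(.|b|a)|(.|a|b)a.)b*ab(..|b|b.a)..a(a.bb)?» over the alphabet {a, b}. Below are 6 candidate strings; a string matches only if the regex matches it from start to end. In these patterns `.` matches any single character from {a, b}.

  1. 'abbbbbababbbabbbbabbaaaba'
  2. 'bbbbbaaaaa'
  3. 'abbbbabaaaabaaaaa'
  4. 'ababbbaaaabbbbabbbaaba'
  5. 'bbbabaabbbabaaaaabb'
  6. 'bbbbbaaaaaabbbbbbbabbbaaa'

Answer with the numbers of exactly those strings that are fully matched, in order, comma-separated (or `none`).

1 → match
2. 'bbbbbaaaaa' → no match
3 → match
4 → no match
5 → no match
6 → no match

1, 3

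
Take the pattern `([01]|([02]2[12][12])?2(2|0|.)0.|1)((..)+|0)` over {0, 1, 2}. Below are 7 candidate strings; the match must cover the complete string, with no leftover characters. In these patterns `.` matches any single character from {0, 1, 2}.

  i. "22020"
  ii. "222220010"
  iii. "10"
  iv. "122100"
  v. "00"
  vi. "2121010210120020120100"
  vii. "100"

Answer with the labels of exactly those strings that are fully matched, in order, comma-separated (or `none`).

i. "22020" → match
ii. "222220010" → match
iii. "10" → match
iv. "122100" → no match
v. "00" → match
vi → no match
vii. "100" → match

i, ii, iii, v, vii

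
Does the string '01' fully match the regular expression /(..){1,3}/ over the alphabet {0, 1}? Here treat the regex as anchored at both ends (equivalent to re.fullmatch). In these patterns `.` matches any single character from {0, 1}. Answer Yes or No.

Yes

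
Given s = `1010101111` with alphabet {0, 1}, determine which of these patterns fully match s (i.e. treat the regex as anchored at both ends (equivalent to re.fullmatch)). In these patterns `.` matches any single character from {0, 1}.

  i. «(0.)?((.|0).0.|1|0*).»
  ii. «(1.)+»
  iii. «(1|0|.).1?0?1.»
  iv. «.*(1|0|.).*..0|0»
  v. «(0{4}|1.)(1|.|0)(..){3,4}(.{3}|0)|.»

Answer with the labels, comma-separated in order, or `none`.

i → no match
ii → match
iii → no match
iv → no match — must end with `0`
v → no match

ii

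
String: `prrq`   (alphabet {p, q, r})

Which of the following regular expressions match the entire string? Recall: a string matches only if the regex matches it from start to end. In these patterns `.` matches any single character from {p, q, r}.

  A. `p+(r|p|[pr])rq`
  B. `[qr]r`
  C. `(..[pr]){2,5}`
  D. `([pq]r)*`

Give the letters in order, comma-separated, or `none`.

A

A → match
B → no match — must end with `r`
C → no match
D → no match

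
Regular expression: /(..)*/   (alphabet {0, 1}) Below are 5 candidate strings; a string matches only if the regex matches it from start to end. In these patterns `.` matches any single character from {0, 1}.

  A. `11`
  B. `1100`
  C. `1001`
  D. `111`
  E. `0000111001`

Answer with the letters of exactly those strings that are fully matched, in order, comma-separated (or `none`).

A, B, C, E

A → match
B → match
C → match
D → no match
E → match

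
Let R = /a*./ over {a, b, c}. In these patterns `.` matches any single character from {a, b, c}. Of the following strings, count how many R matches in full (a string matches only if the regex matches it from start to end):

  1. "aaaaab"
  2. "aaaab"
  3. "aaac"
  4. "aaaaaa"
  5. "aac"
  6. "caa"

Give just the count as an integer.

5

1. "aaaaab" → match
2. "aaaab" → match
3. "aaac" → match
4. "aaaaaa" → match
5. "aac" → match
6. "caa" → no match
Total matched: 5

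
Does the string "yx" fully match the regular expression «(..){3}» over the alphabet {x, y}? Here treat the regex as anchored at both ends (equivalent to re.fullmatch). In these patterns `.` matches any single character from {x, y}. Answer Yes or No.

No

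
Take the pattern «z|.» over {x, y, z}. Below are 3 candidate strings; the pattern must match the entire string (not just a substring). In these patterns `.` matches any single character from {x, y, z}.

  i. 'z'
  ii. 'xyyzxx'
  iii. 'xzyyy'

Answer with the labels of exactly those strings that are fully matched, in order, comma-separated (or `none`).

i

i → match
ii → no match
iii → no match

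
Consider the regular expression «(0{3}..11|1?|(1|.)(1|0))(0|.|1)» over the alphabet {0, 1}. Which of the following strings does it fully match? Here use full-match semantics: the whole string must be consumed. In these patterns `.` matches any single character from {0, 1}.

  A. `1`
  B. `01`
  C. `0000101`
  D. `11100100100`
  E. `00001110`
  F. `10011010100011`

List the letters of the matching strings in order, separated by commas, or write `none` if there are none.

A, E

A → match
B → no match
C → no match
D → no match
E → match
F → no match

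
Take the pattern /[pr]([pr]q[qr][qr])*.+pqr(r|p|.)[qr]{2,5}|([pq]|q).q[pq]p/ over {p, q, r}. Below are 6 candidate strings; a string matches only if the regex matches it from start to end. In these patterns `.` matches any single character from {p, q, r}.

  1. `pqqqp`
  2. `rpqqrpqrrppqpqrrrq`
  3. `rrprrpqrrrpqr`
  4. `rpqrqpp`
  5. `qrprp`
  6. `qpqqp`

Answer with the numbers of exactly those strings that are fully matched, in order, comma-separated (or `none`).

1. `pqqqp` → match
2 → match
3 → no match
4. `rpqrqpp` → no match
5. `qrprp` → no match
6. `qpqqp` → match

1, 2, 6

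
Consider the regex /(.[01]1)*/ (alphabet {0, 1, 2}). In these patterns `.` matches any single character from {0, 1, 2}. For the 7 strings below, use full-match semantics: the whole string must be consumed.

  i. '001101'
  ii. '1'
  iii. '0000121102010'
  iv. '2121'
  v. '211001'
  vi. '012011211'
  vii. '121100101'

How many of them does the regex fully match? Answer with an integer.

2

i → match
ii → no match
iii → no match
iv → no match
v → match
vi → no match
vii → no match
Total matched: 2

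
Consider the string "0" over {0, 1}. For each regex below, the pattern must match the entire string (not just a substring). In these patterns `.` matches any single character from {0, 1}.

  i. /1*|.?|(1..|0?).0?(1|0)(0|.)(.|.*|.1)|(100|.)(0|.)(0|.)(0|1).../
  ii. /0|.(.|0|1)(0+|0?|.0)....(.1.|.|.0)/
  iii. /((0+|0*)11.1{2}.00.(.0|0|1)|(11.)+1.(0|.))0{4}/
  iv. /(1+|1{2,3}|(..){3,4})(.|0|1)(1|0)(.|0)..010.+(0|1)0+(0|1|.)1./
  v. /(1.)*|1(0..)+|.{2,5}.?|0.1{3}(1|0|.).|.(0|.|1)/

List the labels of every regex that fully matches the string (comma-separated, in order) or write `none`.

i, ii

i → match
ii → match
iii → no match
iv → no match
v → no match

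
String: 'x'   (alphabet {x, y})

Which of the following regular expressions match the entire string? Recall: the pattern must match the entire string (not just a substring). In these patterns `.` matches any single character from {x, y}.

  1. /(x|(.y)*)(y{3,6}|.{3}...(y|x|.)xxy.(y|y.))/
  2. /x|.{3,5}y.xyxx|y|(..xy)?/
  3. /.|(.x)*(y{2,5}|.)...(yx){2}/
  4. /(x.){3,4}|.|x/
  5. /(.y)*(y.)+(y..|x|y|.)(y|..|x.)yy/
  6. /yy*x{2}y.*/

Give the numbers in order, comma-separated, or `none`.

2, 3, 4

1 → no match
2 → match
3 → match
4 → match
5 → no match — must end with 'yy'
6 → no match — must start with 'y'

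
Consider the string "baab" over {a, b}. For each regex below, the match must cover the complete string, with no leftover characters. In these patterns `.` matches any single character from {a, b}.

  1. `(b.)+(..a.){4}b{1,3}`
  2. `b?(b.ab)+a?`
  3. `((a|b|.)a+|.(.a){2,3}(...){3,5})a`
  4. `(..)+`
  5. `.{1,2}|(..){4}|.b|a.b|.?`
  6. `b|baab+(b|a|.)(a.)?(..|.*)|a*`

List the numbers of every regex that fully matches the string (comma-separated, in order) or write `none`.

1 → no match
2 → match
3 → no match — must end with "a"
4 → match
5 → no match
6 → no match

2, 4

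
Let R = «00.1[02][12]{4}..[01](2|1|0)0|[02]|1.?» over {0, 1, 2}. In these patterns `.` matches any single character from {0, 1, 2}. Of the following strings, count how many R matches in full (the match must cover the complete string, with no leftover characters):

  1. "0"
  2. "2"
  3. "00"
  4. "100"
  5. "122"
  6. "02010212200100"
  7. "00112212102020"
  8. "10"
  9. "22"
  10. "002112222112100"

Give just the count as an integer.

4

1 → match
2 → match
3 → no match
4 → no match
5 → no match
6 → no match
7 → match
8 → match
9 → no match
10 → no match
Total matched: 4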